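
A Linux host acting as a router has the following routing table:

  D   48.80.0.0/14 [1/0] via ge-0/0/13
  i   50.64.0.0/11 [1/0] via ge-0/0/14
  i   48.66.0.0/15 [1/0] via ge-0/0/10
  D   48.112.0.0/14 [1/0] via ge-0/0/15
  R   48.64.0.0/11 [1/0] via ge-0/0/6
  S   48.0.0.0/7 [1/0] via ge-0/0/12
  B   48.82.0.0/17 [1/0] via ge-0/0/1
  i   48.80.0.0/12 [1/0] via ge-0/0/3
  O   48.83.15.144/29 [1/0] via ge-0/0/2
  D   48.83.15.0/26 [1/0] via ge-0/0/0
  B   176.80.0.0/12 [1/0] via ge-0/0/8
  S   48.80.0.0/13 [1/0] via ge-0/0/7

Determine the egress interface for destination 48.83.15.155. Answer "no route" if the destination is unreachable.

Routes whose prefix contains 48.83.15.155:
  48.0.0.0/7 (48.0.0.0 - 49.255.255.255) -> ge-0/0/12
  48.64.0.0/11 (48.64.0.0 - 48.95.255.255) -> ge-0/0/6
  48.80.0.0/12 (48.80.0.0 - 48.95.255.255) -> ge-0/0/3
  48.80.0.0/13 (48.80.0.0 - 48.87.255.255) -> ge-0/0/7
  48.80.0.0/14 (48.80.0.0 - 48.83.255.255) -> ge-0/0/13
More-specific entries that do NOT match:
  48.83.15.144/29 (48.83.15.144 - 48.83.15.151) does not contain 48.83.15.155
  48.83.15.0/26 (48.83.15.0 - 48.83.15.63) does not contain 48.83.15.155
  48.82.0.0/17 (48.82.0.0 - 48.82.127.255) does not contain 48.83.15.155
  48.66.0.0/15 (48.66.0.0 - 48.67.255.255) does not contain 48.83.15.155
Longest matching prefix is /14 -> interface ge-0/0/13.

ge-0/0/13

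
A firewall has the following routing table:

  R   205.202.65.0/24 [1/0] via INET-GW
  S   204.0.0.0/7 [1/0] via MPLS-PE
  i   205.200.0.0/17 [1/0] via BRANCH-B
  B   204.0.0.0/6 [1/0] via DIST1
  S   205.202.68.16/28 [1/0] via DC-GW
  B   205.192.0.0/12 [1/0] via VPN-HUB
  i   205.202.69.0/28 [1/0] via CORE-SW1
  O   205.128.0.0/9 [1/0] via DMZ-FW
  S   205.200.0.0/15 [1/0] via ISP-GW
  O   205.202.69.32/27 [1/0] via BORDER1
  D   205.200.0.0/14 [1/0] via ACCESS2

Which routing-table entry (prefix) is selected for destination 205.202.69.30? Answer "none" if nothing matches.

205.200.0.0/14

Entries matching 205.202.69.30:
  204.0.0.0/6 (204.0.0.0 - 207.255.255.255)
  204.0.0.0/7 (204.0.0.0 - 205.255.255.255)
  205.128.0.0/9 (205.128.0.0 - 205.255.255.255)
  205.192.0.0/12 (205.192.0.0 - 205.207.255.255)
  205.200.0.0/14 (205.200.0.0 - 205.203.255.255)
Most specific is 205.200.0.0/14.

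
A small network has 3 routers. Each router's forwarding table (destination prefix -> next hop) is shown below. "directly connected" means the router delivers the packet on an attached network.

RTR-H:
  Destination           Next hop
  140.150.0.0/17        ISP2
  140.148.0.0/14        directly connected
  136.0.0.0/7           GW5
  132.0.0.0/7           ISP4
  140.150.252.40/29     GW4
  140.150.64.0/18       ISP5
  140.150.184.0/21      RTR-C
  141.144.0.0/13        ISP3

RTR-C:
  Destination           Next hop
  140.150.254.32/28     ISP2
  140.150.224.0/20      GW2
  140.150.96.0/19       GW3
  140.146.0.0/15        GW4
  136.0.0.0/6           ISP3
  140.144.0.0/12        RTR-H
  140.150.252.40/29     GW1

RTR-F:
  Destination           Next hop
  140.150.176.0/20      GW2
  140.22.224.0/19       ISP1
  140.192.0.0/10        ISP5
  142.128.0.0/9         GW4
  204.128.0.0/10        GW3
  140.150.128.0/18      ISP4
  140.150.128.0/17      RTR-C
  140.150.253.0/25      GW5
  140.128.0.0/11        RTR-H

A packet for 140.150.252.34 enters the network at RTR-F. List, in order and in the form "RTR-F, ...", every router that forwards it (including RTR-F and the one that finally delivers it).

At RTR-F: longest match for 140.150.252.34 is 140.150.128.0/17 -> RTR-C
At RTR-C: longest match for 140.150.252.34 is 140.144.0.0/12 -> RTR-H
At RTR-H: longest match for 140.150.252.34 is 140.148.0.0/14 -> directly connected

RTR-F, RTR-C, RTR-H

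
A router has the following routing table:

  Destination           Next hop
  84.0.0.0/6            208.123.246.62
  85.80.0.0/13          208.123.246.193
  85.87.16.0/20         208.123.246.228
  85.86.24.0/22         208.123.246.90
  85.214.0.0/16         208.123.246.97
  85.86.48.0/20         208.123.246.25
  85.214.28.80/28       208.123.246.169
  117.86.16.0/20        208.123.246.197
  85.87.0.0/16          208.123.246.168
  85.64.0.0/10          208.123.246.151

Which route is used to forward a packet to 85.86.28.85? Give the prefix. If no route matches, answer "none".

Entries matching 85.86.28.85:
  84.0.0.0/6 (84.0.0.0 - 87.255.255.255)
  85.64.0.0/10 (85.64.0.0 - 85.127.255.255)
  85.80.0.0/13 (85.80.0.0 - 85.87.255.255)
Most specific is 85.80.0.0/13.

85.80.0.0/13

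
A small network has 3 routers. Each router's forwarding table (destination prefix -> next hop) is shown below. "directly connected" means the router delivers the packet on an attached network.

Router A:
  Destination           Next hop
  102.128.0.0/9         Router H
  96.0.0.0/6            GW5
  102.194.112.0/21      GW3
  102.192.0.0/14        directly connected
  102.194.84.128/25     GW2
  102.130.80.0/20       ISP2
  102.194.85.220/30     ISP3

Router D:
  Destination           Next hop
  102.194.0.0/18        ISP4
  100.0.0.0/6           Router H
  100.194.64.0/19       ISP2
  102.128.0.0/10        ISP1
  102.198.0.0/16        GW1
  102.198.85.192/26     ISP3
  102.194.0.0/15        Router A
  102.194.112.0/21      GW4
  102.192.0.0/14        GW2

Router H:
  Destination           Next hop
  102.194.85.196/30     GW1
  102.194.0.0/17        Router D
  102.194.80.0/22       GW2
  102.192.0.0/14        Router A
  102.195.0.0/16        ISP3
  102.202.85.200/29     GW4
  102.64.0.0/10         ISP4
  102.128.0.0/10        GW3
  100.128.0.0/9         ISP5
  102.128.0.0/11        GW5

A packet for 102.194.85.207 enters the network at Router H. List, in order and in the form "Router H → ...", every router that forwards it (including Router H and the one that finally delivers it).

At Router H: longest match for 102.194.85.207 is 102.194.0.0/17 -> Router D
At Router D: longest match for 102.194.85.207 is 102.194.0.0/15 -> Router A
At Router A: longest match for 102.194.85.207 is 102.192.0.0/14 -> directly connected

Router H → Router D → Router A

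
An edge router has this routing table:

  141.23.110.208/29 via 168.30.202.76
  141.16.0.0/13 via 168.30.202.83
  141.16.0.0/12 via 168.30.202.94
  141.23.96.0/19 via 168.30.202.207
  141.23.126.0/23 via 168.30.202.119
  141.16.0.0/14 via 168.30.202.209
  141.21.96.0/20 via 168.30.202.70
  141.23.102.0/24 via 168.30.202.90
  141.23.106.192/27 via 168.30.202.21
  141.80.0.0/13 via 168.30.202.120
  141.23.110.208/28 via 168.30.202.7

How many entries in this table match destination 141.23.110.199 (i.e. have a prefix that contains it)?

3

Prefixes containing 141.23.110.199:
  141.16.0.0/12 (141.16.0.0 - 141.31.255.255)
  141.16.0.0/13 (141.16.0.0 - 141.23.255.255)
  141.23.96.0/19 (141.23.96.0 - 141.23.127.255)
Total matching entries: 3.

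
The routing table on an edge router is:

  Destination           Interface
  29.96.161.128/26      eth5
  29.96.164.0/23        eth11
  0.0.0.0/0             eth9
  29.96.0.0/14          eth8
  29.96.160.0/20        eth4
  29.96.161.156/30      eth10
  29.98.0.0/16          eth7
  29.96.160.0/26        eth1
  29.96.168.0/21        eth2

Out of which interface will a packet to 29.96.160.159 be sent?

Routes whose prefix contains 29.96.160.159:
  0.0.0.0/0 (default, matches everything) -> eth9
  29.96.0.0/14 (29.96.0.0 - 29.99.255.255) -> eth8
  29.96.160.0/20 (29.96.160.0 - 29.96.175.255) -> eth4
More-specific entries that do NOT match:
  29.96.161.156/30 (29.96.161.156 - 29.96.161.159) does not contain 29.96.160.159
  29.96.161.128/26 (29.96.161.128 - 29.96.161.191) does not contain 29.96.160.159
  29.96.160.0/26 (29.96.160.0 - 29.96.160.63) does not contain 29.96.160.159
  29.96.164.0/23 (29.96.164.0 - 29.96.165.255) does not contain 29.96.160.159
  29.96.168.0/21 (29.96.168.0 - 29.96.175.255) does not contain 29.96.160.159
Longest matching prefix is /20 -> interface eth4.

eth4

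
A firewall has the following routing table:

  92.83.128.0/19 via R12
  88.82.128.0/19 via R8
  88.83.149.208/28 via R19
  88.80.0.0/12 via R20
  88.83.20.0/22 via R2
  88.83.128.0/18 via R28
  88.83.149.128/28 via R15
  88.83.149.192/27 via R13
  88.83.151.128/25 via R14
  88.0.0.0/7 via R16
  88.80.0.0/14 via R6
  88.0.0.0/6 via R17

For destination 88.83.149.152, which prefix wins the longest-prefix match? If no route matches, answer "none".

88.83.128.0/18

Entries matching 88.83.149.152:
  88.0.0.0/6 (88.0.0.0 - 91.255.255.255)
  88.0.0.0/7 (88.0.0.0 - 89.255.255.255)
  88.80.0.0/12 (88.80.0.0 - 88.95.255.255)
  88.80.0.0/14 (88.80.0.0 - 88.83.255.255)
  88.83.128.0/18 (88.83.128.0 - 88.83.191.255)
Most specific is 88.83.128.0/18.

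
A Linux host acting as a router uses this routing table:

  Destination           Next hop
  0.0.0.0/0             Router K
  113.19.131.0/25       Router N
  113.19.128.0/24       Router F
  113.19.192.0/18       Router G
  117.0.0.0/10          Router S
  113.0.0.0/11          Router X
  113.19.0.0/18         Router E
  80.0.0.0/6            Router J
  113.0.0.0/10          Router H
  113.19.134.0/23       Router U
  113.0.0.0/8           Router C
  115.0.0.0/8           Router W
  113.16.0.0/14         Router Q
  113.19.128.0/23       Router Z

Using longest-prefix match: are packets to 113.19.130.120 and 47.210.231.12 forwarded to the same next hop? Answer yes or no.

no

113.19.130.120: longest match 113.16.0.0/14 -> Router Q
47.210.231.12: longest match 0.0.0.0/0 -> Router K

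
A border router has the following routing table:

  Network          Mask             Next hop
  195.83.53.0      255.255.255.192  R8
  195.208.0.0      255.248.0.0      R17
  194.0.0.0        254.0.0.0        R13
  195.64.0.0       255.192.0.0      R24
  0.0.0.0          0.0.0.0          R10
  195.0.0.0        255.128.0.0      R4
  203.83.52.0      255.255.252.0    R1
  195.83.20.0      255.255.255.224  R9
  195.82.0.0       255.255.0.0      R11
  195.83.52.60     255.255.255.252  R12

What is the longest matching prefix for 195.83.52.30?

195.64.0.0/10

Entries matching 195.83.52.30:
  0.0.0.0/0 (default, matches everything)
  194.0.0.0/7 (194.0.0.0 - 195.255.255.255)
  195.0.0.0/9 (195.0.0.0 - 195.127.255.255)
  195.64.0.0/10 (195.64.0.0 - 195.127.255.255)
Most specific is 195.64.0.0/10.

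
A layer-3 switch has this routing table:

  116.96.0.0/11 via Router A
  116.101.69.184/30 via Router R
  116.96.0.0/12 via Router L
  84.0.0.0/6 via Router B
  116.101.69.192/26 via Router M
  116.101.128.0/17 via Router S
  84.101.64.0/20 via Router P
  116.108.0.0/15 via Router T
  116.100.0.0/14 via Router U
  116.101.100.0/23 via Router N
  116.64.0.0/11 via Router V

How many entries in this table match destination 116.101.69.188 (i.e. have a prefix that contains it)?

Prefixes containing 116.101.69.188:
  116.96.0.0/11 (116.96.0.0 - 116.127.255.255)
  116.96.0.0/12 (116.96.0.0 - 116.111.255.255)
  116.100.0.0/14 (116.100.0.0 - 116.103.255.255)
Total matching entries: 3.

3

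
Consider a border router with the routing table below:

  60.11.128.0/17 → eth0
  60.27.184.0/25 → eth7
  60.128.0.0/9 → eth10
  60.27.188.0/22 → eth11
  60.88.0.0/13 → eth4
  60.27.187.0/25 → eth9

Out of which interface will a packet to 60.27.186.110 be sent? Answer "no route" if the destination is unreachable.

no route

No entry's prefix contains 60.27.186.110; there is no default route.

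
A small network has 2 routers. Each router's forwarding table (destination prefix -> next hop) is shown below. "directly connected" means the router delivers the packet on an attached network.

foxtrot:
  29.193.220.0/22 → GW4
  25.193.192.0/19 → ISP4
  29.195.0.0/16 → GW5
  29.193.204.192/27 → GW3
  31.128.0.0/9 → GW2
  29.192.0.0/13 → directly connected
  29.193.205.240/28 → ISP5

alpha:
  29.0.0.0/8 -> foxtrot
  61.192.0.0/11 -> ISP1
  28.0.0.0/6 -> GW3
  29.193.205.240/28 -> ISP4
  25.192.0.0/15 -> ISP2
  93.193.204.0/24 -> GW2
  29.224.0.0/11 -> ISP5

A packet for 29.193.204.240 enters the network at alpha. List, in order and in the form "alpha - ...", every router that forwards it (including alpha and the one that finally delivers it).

alpha - foxtrot

At alpha: longest match for 29.193.204.240 is 29.0.0.0/8 -> foxtrot
At foxtrot: longest match for 29.193.204.240 is 29.192.0.0/13 -> directly connected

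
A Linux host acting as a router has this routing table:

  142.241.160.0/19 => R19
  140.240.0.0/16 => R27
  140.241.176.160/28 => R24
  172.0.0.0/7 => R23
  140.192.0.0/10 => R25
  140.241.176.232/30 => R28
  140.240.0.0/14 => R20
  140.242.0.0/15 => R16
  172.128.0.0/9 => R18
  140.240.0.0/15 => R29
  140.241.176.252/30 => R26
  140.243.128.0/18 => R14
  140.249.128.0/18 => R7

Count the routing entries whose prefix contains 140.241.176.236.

Prefixes containing 140.241.176.236:
  140.192.0.0/10 (140.192.0.0 - 140.255.255.255)
  140.240.0.0/14 (140.240.0.0 - 140.243.255.255)
  140.240.0.0/15 (140.240.0.0 - 140.241.255.255)
Total matching entries: 3.

3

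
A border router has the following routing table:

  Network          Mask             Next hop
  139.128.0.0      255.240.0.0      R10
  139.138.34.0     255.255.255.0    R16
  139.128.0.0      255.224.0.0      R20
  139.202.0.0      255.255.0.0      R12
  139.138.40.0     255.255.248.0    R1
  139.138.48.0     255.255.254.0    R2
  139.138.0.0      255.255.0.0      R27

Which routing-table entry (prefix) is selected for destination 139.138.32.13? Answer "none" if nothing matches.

139.138.0.0/16

Entries matching 139.138.32.13:
  139.128.0.0/11 (139.128.0.0 - 139.159.255.255)
  139.128.0.0/12 (139.128.0.0 - 139.143.255.255)
  139.138.0.0/16 (139.138.0.0 - 139.138.255.255)
Most specific is 139.138.0.0/16.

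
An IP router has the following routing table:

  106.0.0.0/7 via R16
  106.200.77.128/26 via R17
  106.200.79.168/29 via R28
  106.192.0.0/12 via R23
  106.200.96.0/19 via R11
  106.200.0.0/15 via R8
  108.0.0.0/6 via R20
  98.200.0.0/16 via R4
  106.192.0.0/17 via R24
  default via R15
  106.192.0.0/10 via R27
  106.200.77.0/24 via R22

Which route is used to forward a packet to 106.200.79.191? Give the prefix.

106.200.0.0/15

Entries matching 106.200.79.191:
  0.0.0.0/0 (default, matches everything)
  106.0.0.0/7 (106.0.0.0 - 107.255.255.255)
  106.192.0.0/10 (106.192.0.0 - 106.255.255.255)
  106.192.0.0/12 (106.192.0.0 - 106.207.255.255)
  106.200.0.0/15 (106.200.0.0 - 106.201.255.255)
Most specific is 106.200.0.0/15.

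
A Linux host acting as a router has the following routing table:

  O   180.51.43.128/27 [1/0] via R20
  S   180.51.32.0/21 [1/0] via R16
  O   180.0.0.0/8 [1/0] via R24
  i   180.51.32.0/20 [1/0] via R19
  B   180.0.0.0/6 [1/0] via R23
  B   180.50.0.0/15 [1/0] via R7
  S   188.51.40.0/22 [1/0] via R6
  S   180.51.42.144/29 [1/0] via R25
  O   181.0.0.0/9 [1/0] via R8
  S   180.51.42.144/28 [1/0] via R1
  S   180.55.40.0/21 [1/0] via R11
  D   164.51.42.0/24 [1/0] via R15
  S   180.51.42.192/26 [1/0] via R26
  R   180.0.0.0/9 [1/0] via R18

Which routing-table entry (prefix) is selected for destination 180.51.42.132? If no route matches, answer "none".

180.51.32.0/20

Entries matching 180.51.42.132:
  180.0.0.0/6 (180.0.0.0 - 183.255.255.255)
  180.0.0.0/8 (180.0.0.0 - 180.255.255.255)
  180.0.0.0/9 (180.0.0.0 - 180.127.255.255)
  180.50.0.0/15 (180.50.0.0 - 180.51.255.255)
  180.51.32.0/20 (180.51.32.0 - 180.51.47.255)
Most specific is 180.51.32.0/20.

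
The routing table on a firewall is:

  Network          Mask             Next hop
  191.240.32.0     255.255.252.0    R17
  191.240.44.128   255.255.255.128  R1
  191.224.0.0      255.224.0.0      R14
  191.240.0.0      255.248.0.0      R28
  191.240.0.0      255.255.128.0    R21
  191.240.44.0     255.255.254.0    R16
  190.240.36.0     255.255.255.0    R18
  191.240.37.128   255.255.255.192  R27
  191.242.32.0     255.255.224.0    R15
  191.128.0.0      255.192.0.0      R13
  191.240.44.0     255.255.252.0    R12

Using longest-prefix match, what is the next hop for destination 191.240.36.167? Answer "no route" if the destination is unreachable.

Routes whose prefix contains 191.240.36.167:
  191.224.0.0/11 (191.224.0.0 - 191.255.255.255) -> R14
  191.240.0.0/13 (191.240.0.0 - 191.247.255.255) -> R28
  191.240.0.0/17 (191.240.0.0 - 191.240.127.255) -> R21
More-specific entries that do NOT match:
  191.240.37.128/26 (191.240.37.128 - 191.240.37.191) does not contain 191.240.36.167
  191.240.44.128/25 (191.240.44.128 - 191.240.44.255) does not contain 191.240.36.167
  190.240.36.0/24 (190.240.36.0 - 190.240.36.255) does not contain 191.240.36.167
  191.240.44.0/23 (191.240.44.0 - 191.240.45.255) does not contain 191.240.36.167
  191.240.32.0/22 (191.240.32.0 - 191.240.35.255) does not contain 191.240.36.167
  191.240.44.0/22 (191.240.44.0 - 191.240.47.255) does not contain 191.240.36.167
  191.242.32.0/19 (191.242.32.0 - 191.242.63.255) does not contain 191.240.36.167
Longest matching prefix is /17 -> next hop R21.

R21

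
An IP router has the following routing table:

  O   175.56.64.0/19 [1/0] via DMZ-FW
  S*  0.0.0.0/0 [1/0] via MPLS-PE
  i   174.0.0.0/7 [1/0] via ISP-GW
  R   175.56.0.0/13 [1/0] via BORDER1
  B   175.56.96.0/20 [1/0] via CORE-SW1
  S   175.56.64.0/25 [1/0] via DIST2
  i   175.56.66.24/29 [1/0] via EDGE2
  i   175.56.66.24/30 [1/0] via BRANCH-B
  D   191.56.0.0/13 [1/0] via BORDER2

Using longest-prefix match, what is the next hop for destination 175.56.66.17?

DMZ-FW

Routes whose prefix contains 175.56.66.17:
  0.0.0.0/0 (default, matches everything) -> MPLS-PE
  174.0.0.0/7 (174.0.0.0 - 175.255.255.255) -> ISP-GW
  175.56.0.0/13 (175.56.0.0 - 175.63.255.255) -> BORDER1
  175.56.64.0/19 (175.56.64.0 - 175.56.95.255) -> DMZ-FW
More-specific entries that do NOT match:
  175.56.66.24/30 (175.56.66.24 - 175.56.66.27) does not contain 175.56.66.17
  175.56.66.24/29 (175.56.66.24 - 175.56.66.31) does not contain 175.56.66.17
  175.56.64.0/25 (175.56.64.0 - 175.56.64.127) does not contain 175.56.66.17
  175.56.96.0/20 (175.56.96.0 - 175.56.111.255) does not contain 175.56.66.17
Longest matching prefix is /19 -> next hop DMZ-FW.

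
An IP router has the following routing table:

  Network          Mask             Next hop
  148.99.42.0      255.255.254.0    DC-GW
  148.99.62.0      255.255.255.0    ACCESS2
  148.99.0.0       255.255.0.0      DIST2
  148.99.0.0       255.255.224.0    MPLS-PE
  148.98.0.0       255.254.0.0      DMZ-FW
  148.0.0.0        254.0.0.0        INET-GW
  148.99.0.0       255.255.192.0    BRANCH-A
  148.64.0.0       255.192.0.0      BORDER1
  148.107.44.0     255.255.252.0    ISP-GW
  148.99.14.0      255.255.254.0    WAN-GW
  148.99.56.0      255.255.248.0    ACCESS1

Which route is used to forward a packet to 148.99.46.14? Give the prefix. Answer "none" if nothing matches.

148.99.0.0/18

Entries matching 148.99.46.14:
  148.0.0.0/7 (148.0.0.0 - 149.255.255.255)
  148.64.0.0/10 (148.64.0.0 - 148.127.255.255)
  148.98.0.0/15 (148.98.0.0 - 148.99.255.255)
  148.99.0.0/16 (148.99.0.0 - 148.99.255.255)
  148.99.0.0/18 (148.99.0.0 - 148.99.63.255)
Most specific is 148.99.0.0/18.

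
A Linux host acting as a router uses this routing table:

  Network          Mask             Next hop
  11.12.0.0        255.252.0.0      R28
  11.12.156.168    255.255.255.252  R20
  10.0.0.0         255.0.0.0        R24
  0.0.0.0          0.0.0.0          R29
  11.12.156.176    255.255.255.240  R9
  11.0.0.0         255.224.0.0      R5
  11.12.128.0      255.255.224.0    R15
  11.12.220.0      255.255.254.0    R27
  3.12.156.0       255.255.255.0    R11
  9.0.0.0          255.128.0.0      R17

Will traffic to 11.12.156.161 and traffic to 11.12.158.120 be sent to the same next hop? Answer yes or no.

yes

11.12.156.161: longest match 11.12.128.0/19 -> R15
11.12.158.120: longest match 11.12.128.0/19 -> R15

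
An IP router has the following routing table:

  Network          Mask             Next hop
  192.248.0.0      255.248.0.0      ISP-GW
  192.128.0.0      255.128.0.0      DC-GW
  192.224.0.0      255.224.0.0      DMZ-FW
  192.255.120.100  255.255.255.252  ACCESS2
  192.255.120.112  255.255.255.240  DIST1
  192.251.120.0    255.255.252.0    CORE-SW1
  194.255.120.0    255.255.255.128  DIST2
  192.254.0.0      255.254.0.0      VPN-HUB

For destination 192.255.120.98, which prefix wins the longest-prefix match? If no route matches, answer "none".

192.254.0.0/15

Entries matching 192.255.120.98:
  192.128.0.0/9 (192.128.0.0 - 192.255.255.255)
  192.224.0.0/11 (192.224.0.0 - 192.255.255.255)
  192.248.0.0/13 (192.248.0.0 - 192.255.255.255)
  192.254.0.0/15 (192.254.0.0 - 192.255.255.255)
Most specific is 192.254.0.0/15.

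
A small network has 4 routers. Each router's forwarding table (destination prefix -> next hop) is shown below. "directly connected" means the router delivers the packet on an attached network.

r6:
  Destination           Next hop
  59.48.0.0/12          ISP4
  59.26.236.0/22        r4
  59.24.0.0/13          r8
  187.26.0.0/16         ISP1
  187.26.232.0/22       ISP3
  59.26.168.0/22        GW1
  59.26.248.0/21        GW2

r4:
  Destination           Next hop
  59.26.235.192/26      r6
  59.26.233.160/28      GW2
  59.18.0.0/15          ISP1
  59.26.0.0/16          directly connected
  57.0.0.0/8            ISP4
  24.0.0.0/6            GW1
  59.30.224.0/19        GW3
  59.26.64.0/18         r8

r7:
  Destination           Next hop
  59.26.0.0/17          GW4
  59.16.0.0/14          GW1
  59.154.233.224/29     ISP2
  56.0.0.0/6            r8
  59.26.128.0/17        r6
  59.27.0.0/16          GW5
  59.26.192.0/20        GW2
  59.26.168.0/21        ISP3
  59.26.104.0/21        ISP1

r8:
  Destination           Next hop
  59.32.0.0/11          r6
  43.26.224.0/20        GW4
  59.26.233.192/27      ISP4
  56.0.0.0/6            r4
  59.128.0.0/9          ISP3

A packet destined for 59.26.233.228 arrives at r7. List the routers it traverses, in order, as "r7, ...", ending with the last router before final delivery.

At r7: longest match for 59.26.233.228 is 59.26.128.0/17 -> r6
At r6: longest match for 59.26.233.228 is 59.24.0.0/13 -> r8
At r8: longest match for 59.26.233.228 is 56.0.0.0/6 -> r4
At r4: longest match for 59.26.233.228 is 59.26.0.0/16 -> directly connected

r7, r6, r8, r4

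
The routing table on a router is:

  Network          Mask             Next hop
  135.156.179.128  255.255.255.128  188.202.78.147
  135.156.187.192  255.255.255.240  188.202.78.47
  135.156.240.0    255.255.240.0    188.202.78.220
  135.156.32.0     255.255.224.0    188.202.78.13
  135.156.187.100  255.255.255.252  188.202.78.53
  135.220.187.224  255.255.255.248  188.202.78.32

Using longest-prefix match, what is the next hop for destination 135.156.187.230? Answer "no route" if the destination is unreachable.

No entry's prefix contains 135.156.187.230; there is no default route.

no route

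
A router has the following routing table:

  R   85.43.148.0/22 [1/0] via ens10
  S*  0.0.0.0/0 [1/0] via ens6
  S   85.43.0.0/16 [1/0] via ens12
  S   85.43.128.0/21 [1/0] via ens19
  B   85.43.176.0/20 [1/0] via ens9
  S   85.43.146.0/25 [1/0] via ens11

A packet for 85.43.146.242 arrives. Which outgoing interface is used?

ens12

Routes whose prefix contains 85.43.146.242:
  0.0.0.0/0 (default, matches everything) -> ens6
  85.43.0.0/16 (85.43.0.0 - 85.43.255.255) -> ens12
More-specific entries that do NOT match:
  85.43.146.0/25 (85.43.146.0 - 85.43.146.127) does not contain 85.43.146.242
  85.43.148.0/22 (85.43.148.0 - 85.43.151.255) does not contain 85.43.146.242
  85.43.128.0/21 (85.43.128.0 - 85.43.135.255) does not contain 85.43.146.242
  85.43.176.0/20 (85.43.176.0 - 85.43.191.255) does not contain 85.43.146.242
Longest matching prefix is /16 -> interface ens12.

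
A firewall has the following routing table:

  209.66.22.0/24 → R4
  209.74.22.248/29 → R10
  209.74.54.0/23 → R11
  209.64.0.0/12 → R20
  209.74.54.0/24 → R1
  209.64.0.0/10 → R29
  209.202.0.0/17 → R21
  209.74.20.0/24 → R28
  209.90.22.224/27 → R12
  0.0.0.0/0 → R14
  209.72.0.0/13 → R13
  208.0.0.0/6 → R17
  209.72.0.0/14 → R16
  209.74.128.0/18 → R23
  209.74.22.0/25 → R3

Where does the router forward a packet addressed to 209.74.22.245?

Routes whose prefix contains 209.74.22.245:
  0.0.0.0/0 (default, matches everything) -> R14
  208.0.0.0/6 (208.0.0.0 - 211.255.255.255) -> R17
  209.64.0.0/10 (209.64.0.0 - 209.127.255.255) -> R29
  209.64.0.0/12 (209.64.0.0 - 209.79.255.255) -> R20
  209.72.0.0/13 (209.72.0.0 - 209.79.255.255) -> R13
  209.72.0.0/14 (209.72.0.0 - 209.75.255.255) -> R16
More-specific entries that do NOT match:
  209.74.22.248/29 (209.74.22.248 - 209.74.22.255) does not contain 209.74.22.245
  209.90.22.224/27 (209.90.22.224 - 209.90.22.255) does not contain 209.74.22.245
  209.74.22.0/25 (209.74.22.0 - 209.74.22.127) does not contain 209.74.22.245
  209.66.22.0/24 (209.66.22.0 - 209.66.22.255) does not contain 209.74.22.245
  209.74.54.0/24 (209.74.54.0 - 209.74.54.255) does not contain 209.74.22.245
  209.74.20.0/24 (209.74.20.0 - 209.74.20.255) does not contain 209.74.22.245
  209.74.54.0/23 (209.74.54.0 - 209.74.55.255) does not contain 209.74.22.245
  209.74.128.0/18 (209.74.128.0 - 209.74.191.255) does not contain 209.74.22.245
  209.202.0.0/17 (209.202.0.0 - 209.202.127.255) does not contain 209.74.22.245
Longest matching prefix is /14 -> next hop R16.

R16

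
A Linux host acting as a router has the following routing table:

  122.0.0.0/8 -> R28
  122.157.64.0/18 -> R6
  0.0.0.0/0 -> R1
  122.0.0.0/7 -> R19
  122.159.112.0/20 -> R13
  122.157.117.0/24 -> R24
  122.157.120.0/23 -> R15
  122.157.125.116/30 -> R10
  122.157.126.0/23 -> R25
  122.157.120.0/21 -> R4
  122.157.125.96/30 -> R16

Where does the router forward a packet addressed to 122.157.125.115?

R4

Routes whose prefix contains 122.157.125.115:
  0.0.0.0/0 (default, matches everything) -> R1
  122.0.0.0/7 (122.0.0.0 - 123.255.255.255) -> R19
  122.0.0.0/8 (122.0.0.0 - 122.255.255.255) -> R28
  122.157.64.0/18 (122.157.64.0 - 122.157.127.255) -> R6
  122.157.120.0/21 (122.157.120.0 - 122.157.127.255) -> R4
More-specific entries that do NOT match:
  122.157.125.116/30 (122.157.125.116 - 122.157.125.119) does not contain 122.157.125.115
  122.157.125.96/30 (122.157.125.96 - 122.157.125.99) does not contain 122.157.125.115
  122.157.117.0/24 (122.157.117.0 - 122.157.117.255) does not contain 122.157.125.115
  122.157.120.0/23 (122.157.120.0 - 122.157.121.255) does not contain 122.157.125.115
  122.157.126.0/23 (122.157.126.0 - 122.157.127.255) does not contain 122.157.125.115
Longest matching prefix is /21 -> next hop R4.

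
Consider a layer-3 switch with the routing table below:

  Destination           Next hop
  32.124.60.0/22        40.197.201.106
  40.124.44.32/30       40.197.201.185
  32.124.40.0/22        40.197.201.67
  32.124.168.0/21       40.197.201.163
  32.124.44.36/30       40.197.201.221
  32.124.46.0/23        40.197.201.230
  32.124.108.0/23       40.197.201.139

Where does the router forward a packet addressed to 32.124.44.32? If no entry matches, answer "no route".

No entry's prefix contains 32.124.44.32; there is no default route.

no route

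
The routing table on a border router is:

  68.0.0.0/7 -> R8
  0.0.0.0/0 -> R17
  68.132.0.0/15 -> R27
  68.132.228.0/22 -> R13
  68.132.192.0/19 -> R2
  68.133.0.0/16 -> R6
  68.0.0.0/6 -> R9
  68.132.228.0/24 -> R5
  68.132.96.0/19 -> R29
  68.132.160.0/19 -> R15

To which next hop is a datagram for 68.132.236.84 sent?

Routes whose prefix contains 68.132.236.84:
  0.0.0.0/0 (default, matches everything) -> R17
  68.0.0.0/6 (68.0.0.0 - 71.255.255.255) -> R9
  68.0.0.0/7 (68.0.0.0 - 69.255.255.255) -> R8
  68.132.0.0/15 (68.132.0.0 - 68.133.255.255) -> R27
More-specific entries that do NOT match:
  68.132.228.0/24 (68.132.228.0 - 68.132.228.255) does not contain 68.132.236.84
  68.132.228.0/22 (68.132.228.0 - 68.132.231.255) does not contain 68.132.236.84
  68.132.192.0/19 (68.132.192.0 - 68.132.223.255) does not contain 68.132.236.84
  68.132.96.0/19 (68.132.96.0 - 68.132.127.255) does not contain 68.132.236.84
  68.132.160.0/19 (68.132.160.0 - 68.132.191.255) does not contain 68.132.236.84
  68.133.0.0/16 (68.133.0.0 - 68.133.255.255) does not contain 68.132.236.84
Longest matching prefix is /15 -> next hop R27.

R27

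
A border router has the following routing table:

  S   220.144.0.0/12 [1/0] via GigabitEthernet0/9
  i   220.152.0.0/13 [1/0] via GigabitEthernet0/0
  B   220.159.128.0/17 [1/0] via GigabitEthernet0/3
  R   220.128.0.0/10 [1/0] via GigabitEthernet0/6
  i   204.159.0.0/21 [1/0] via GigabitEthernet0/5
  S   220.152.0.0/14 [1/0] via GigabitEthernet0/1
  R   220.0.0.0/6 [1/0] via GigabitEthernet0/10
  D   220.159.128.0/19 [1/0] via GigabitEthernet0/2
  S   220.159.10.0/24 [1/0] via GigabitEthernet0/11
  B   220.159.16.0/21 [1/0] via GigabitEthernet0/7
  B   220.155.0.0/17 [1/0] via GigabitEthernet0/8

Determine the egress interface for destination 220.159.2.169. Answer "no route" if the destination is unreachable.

GigabitEthernet0/0

Routes whose prefix contains 220.159.2.169:
  220.0.0.0/6 (220.0.0.0 - 223.255.255.255) -> GigabitEthernet0/10
  220.128.0.0/10 (220.128.0.0 - 220.191.255.255) -> GigabitEthernet0/6
  220.144.0.0/12 (220.144.0.0 - 220.159.255.255) -> GigabitEthernet0/9
  220.152.0.0/13 (220.152.0.0 - 220.159.255.255) -> GigabitEthernet0/0
More-specific entries that do NOT match:
  220.159.10.0/24 (220.159.10.0 - 220.159.10.255) does not contain 220.159.2.169
  204.159.0.0/21 (204.159.0.0 - 204.159.7.255) does not contain 220.159.2.169
  220.159.16.0/21 (220.159.16.0 - 220.159.23.255) does not contain 220.159.2.169
  220.159.128.0/19 (220.159.128.0 - 220.159.159.255) does not contain 220.159.2.169
  220.159.128.0/17 (220.159.128.0 - 220.159.255.255) does not contain 220.159.2.169
  220.155.0.0/17 (220.155.0.0 - 220.155.127.255) does not contain 220.159.2.169
  220.152.0.0/14 (220.152.0.0 - 220.155.255.255) does not contain 220.159.2.169
Longest matching prefix is /13 -> interface GigabitEthernet0/0.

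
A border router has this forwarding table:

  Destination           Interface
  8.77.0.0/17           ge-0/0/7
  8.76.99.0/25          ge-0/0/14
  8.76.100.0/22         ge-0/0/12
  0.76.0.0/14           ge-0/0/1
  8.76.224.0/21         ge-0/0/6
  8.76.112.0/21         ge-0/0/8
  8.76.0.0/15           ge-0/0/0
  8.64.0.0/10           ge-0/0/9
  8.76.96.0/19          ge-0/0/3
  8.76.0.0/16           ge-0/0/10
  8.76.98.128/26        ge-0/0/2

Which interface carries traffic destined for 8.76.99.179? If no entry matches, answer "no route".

Routes whose prefix contains 8.76.99.179:
  8.64.0.0/10 (8.64.0.0 - 8.127.255.255) -> ge-0/0/9
  8.76.0.0/15 (8.76.0.0 - 8.77.255.255) -> ge-0/0/0
  8.76.0.0/16 (8.76.0.0 - 8.76.255.255) -> ge-0/0/10
  8.76.96.0/19 (8.76.96.0 - 8.76.127.255) -> ge-0/0/3
More-specific entries that do NOT match:
  8.76.98.128/26 (8.76.98.128 - 8.76.98.191) does not contain 8.76.99.179
  8.76.99.0/25 (8.76.99.0 - 8.76.99.127) does not contain 8.76.99.179
  8.76.100.0/22 (8.76.100.0 - 8.76.103.255) does not contain 8.76.99.179
  8.76.224.0/21 (8.76.224.0 - 8.76.231.255) does not contain 8.76.99.179
  8.76.112.0/21 (8.76.112.0 - 8.76.119.255) does not contain 8.76.99.179
Longest matching prefix is /19 -> interface ge-0/0/3.

ge-0/0/3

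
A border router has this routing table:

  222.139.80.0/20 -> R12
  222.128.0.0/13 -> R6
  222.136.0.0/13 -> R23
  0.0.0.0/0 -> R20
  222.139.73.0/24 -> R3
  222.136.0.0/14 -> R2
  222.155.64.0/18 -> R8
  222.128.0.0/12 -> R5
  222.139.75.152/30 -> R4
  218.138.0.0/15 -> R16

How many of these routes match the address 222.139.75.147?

Prefixes containing 222.139.75.147:
  0.0.0.0/0 (default, matches everything)
  222.128.0.0/12 (222.128.0.0 - 222.143.255.255)
  222.136.0.0/13 (222.136.0.0 - 222.143.255.255)
  222.136.0.0/14 (222.136.0.0 - 222.139.255.255)
Total matching entries: 4.

4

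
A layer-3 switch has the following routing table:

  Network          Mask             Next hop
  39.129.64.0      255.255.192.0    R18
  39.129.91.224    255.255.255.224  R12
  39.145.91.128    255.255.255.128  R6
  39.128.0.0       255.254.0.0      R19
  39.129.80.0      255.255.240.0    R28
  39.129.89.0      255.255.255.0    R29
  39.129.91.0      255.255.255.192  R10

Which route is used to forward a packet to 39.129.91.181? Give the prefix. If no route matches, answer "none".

Entries matching 39.129.91.181:
  39.128.0.0/15 (39.128.0.0 - 39.129.255.255)
  39.129.64.0/18 (39.129.64.0 - 39.129.127.255)
  39.129.80.0/20 (39.129.80.0 - 39.129.95.255)
Most specific is 39.129.80.0/20.

39.129.80.0/20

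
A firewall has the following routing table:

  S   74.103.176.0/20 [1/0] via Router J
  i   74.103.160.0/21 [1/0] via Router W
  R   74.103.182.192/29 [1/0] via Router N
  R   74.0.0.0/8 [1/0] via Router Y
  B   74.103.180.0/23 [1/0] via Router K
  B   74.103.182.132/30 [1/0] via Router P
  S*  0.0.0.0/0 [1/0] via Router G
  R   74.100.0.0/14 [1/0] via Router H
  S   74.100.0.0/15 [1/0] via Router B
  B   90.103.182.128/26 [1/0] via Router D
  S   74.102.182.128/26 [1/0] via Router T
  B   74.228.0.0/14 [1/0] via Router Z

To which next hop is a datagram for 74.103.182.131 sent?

Router J

Routes whose prefix contains 74.103.182.131:
  0.0.0.0/0 (default, matches everything) -> Router G
  74.0.0.0/8 (74.0.0.0 - 74.255.255.255) -> Router Y
  74.100.0.0/14 (74.100.0.0 - 74.103.255.255) -> Router H
  74.103.176.0/20 (74.103.176.0 - 74.103.191.255) -> Router J
More-specific entries that do NOT match:
  74.103.182.132/30 (74.103.182.132 - 74.103.182.135) does not contain 74.103.182.131
  74.103.182.192/29 (74.103.182.192 - 74.103.182.199) does not contain 74.103.182.131
  90.103.182.128/26 (90.103.182.128 - 90.103.182.191) does not contain 74.103.182.131
  74.102.182.128/26 (74.102.182.128 - 74.102.182.191) does not contain 74.103.182.131
  74.103.180.0/23 (74.103.180.0 - 74.103.181.255) does not contain 74.103.182.131
  74.103.160.0/21 (74.103.160.0 - 74.103.167.255) does not contain 74.103.182.131
Longest matching prefix is /20 -> next hop Router J.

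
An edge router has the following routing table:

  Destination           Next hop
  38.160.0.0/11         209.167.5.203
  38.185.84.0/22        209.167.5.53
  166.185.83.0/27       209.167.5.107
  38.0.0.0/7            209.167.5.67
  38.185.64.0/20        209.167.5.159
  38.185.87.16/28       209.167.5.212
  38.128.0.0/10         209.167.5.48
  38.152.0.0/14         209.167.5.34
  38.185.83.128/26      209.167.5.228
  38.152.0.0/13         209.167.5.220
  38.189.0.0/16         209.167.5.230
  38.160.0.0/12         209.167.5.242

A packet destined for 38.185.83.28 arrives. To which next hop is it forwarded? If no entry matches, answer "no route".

209.167.5.203

Routes whose prefix contains 38.185.83.28:
  38.0.0.0/7 (38.0.0.0 - 39.255.255.255) -> 209.167.5.67
  38.128.0.0/10 (38.128.0.0 - 38.191.255.255) -> 209.167.5.48
  38.160.0.0/11 (38.160.0.0 - 38.191.255.255) -> 209.167.5.203
More-specific entries that do NOT match:
  38.185.87.16/28 (38.185.87.16 - 38.185.87.31) does not contain 38.185.83.28
  166.185.83.0/27 (166.185.83.0 - 166.185.83.31) does not contain 38.185.83.28
  38.185.83.128/26 (38.185.83.128 - 38.185.83.191) does not contain 38.185.83.28
  38.185.84.0/22 (38.185.84.0 - 38.185.87.255) does not contain 38.185.83.28
  38.185.64.0/20 (38.185.64.0 - 38.185.79.255) does not contain 38.185.83.28
  38.189.0.0/16 (38.189.0.0 - 38.189.255.255) does not contain 38.185.83.28
  38.152.0.0/14 (38.152.0.0 - 38.155.255.255) does not contain 38.185.83.28
  38.152.0.0/13 (38.152.0.0 - 38.159.255.255) does not contain 38.185.83.28
  38.160.0.0/12 (38.160.0.0 - 38.175.255.255) does not contain 38.185.83.28
Longest matching prefix is /11 -> next hop 209.167.5.203.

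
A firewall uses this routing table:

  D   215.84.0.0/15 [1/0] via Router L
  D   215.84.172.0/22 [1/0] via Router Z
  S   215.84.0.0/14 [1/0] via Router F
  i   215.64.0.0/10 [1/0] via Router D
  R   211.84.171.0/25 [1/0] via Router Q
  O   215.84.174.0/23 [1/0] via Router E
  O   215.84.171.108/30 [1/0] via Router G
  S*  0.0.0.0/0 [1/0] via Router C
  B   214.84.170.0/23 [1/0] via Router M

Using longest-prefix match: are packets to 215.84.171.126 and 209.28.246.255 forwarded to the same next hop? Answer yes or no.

no

215.84.171.126: longest match 215.84.0.0/15 -> Router L
209.28.246.255: longest match 0.0.0.0/0 -> Router C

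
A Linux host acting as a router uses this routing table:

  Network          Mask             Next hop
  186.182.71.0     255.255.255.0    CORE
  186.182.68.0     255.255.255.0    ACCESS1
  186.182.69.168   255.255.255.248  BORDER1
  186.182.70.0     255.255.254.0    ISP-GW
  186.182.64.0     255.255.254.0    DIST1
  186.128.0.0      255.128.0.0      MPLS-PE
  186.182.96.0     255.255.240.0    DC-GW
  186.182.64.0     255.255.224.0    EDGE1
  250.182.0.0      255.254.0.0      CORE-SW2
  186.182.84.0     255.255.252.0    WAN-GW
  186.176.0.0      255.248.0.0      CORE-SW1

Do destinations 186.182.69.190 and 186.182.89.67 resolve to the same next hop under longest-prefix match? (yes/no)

yes

186.182.69.190: longest match 186.182.64.0/19 -> EDGE1
186.182.89.67: longest match 186.182.64.0/19 -> EDGE1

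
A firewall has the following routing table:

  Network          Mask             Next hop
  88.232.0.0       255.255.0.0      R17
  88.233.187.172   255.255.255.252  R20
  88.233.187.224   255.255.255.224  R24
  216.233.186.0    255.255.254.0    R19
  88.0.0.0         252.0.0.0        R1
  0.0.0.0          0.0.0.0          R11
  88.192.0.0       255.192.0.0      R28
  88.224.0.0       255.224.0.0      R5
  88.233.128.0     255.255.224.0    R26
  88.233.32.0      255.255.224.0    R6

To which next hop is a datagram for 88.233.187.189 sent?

R5

Routes whose prefix contains 88.233.187.189:
  0.0.0.0/0 (default, matches everything) -> R11
  88.0.0.0/6 (88.0.0.0 - 91.255.255.255) -> R1
  88.192.0.0/10 (88.192.0.0 - 88.255.255.255) -> R28
  88.224.0.0/11 (88.224.0.0 - 88.255.255.255) -> R5
More-specific entries that do NOT match:
  88.233.187.172/30 (88.233.187.172 - 88.233.187.175) does not contain 88.233.187.189
  88.233.187.224/27 (88.233.187.224 - 88.233.187.255) does not contain 88.233.187.189
  216.233.186.0/23 (216.233.186.0 - 216.233.187.255) does not contain 88.233.187.189
  88.233.128.0/19 (88.233.128.0 - 88.233.159.255) does not contain 88.233.187.189
  88.233.32.0/19 (88.233.32.0 - 88.233.63.255) does not contain 88.233.187.189
  88.232.0.0/16 (88.232.0.0 - 88.232.255.255) does not contain 88.233.187.189
Longest matching prefix is /11 -> next hop R5.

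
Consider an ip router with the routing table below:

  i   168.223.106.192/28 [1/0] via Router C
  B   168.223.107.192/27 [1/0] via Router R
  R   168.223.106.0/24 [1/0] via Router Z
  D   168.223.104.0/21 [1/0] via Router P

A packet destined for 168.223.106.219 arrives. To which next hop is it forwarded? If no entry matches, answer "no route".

Router Z

Routes whose prefix contains 168.223.106.219:
  168.223.104.0/21 (168.223.104.0 - 168.223.111.255) -> Router P
  168.223.106.0/24 (168.223.106.0 - 168.223.106.255) -> Router Z
More-specific entries that do NOT match:
  168.223.106.192/28 (168.223.106.192 - 168.223.106.207) does not contain 168.223.106.219
  168.223.107.192/27 (168.223.107.192 - 168.223.107.223) does not contain 168.223.106.219
Longest matching prefix is /24 -> next hop Router Z.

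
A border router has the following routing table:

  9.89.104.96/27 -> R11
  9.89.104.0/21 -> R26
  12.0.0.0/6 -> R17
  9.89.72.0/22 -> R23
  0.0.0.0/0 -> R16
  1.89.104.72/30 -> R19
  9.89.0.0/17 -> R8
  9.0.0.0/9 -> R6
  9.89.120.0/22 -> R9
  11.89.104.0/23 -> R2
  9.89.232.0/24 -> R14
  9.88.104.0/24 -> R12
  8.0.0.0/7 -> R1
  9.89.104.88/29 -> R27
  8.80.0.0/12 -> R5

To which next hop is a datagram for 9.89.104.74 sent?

Routes whose prefix contains 9.89.104.74:
  0.0.0.0/0 (default, matches everything) -> R16
  8.0.0.0/7 (8.0.0.0 - 9.255.255.255) -> R1
  9.0.0.0/9 (9.0.0.0 - 9.127.255.255) -> R6
  9.89.0.0/17 (9.89.0.0 - 9.89.127.255) -> R8
  9.89.104.0/21 (9.89.104.0 - 9.89.111.255) -> R26
More-specific entries that do NOT match:
  1.89.104.72/30 (1.89.104.72 - 1.89.104.75) does not contain 9.89.104.74
  9.89.104.88/29 (9.89.104.88 - 9.89.104.95) does not contain 9.89.104.74
  9.89.104.96/27 (9.89.104.96 - 9.89.104.127) does not contain 9.89.104.74
  9.89.232.0/24 (9.89.232.0 - 9.89.232.255) does not contain 9.89.104.74
  9.88.104.0/24 (9.88.104.0 - 9.88.104.255) does not contain 9.89.104.74
  11.89.104.0/23 (11.89.104.0 - 11.89.105.255) does not contain 9.89.104.74
  9.89.72.0/22 (9.89.72.0 - 9.89.75.255) does not contain 9.89.104.74
  9.89.120.0/22 (9.89.120.0 - 9.89.123.255) does not contain 9.89.104.74
Longest matching prefix is /21 -> next hop R26.

R26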